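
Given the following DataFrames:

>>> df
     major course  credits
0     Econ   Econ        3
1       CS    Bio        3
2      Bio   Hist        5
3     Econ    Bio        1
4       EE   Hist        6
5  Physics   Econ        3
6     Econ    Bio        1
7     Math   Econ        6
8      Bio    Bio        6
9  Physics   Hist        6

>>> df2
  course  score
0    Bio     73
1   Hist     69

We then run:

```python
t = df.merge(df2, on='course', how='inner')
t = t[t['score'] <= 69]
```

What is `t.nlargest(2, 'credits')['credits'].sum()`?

12

merge on 'course' (how='inner') → 7 rows:
     major course  credits  score
0       CS    Bio        3     73
1      Bio   Hist        5     69
2     Econ    Bio        1     73
3       EE   Hist        6     69
4     Econ    Bio        1     73
5      Bio    Bio        6     73
6  Physics   Hist        6     69
filter rows where score <= 69:
     major course  credits  score
1      Bio   Hist        5     69
3       EE   Hist        6     69
6  Physics   Hist        6     69
take 2 rows with largest credits:
     major course  credits  score
3       EE   Hist        6     69
6  Physics   Hist        6     69
So sum() = 12.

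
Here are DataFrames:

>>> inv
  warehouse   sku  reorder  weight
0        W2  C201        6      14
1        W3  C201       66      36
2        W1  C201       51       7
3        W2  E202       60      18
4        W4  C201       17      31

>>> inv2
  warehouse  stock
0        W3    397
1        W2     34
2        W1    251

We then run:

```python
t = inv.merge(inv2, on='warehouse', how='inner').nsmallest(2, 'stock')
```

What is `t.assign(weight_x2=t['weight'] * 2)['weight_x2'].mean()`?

merge on 'warehouse' (how='inner') → 4 rows:
  warehouse   sku  reorder  weight  stock
0        W2  C201        6      14     34
1        W3  C201       66      36    397
2        W1  C201       51       7    251
3        W2  E202       60      18     34
take 2 rows with smallest stock:
  warehouse   sku  reorder  weight  stock
0        W2  C201        6      14     34
3        W2  E202       60      18     34
add column weight_x2 = t['weight'] * 2:
  warehouse   sku  reorder  weight  stock  weight_x2
0        W2  C201        6      14     34         28
3        W2  E202       60      18     34         36
So mean() = 32.0.

32.0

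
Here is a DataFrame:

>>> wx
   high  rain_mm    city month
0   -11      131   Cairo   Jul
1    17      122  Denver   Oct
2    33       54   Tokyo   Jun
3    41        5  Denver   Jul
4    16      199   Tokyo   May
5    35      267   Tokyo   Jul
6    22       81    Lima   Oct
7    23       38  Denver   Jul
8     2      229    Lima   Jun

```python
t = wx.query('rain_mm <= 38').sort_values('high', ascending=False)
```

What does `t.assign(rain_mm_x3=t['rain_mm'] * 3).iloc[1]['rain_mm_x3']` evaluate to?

filter rows where rain_mm <= 38:
   high  rain_mm    city month
3    41        5  Denver   Jul
7    23       38  Denver   Jul
sort by high descending:
   high  rain_mm    city month
3    41        5  Denver   Jul
7    23       38  Denver   Jul
add column rain_mm_x3 = t['rain_mm'] * 3:
   high  rain_mm    city month  rain_mm_x3
3    41        5  Denver   Jul          15
7    23       38  Denver   Jul         114
Finally, value at position 1, column 'rain_mm_x3' = 114.

114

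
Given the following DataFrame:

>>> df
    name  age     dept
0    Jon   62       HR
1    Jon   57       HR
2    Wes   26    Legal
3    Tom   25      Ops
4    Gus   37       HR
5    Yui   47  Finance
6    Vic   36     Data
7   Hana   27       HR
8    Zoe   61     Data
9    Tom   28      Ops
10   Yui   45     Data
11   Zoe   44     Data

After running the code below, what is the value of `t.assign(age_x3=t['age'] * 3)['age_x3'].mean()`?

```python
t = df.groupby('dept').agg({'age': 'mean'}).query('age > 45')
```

group by dept, mean of age:
           age
dept          
Data     46.50
Finance  47.00
HR       45.75
Legal    26.00
Ops      26.50
filter rows where age > 45:
           age
dept          
Data     46.50
Finance  47.00
HR       45.75
add column age_x3 = t['age'] * 3:
           age  age_x3
dept                  
Data     46.50  139.50
Finance  47.00  141.00
HR       45.75  137.25
Reading off the mean of column 'age_x3', we get 139.25.

139.25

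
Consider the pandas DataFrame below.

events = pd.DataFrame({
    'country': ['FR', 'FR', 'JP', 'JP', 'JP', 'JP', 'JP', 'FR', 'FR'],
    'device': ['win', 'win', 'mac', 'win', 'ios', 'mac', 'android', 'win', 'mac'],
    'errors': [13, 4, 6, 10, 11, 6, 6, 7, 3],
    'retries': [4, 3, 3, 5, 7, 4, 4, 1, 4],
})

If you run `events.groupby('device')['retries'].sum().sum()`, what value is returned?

group by device, sum of retries:
device
android     4
ios         7
mac        11
win        13
Name: retries, dtype: int64
Finally, sum of the resulting series = 35.

35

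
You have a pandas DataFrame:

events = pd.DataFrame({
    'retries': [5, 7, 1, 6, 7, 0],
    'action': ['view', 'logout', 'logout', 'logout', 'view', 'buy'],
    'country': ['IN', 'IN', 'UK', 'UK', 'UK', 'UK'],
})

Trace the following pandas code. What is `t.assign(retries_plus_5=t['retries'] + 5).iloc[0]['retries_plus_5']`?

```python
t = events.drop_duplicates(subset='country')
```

10

drop duplicate country (keep=first):
   retries  action country
0        5    view      IN
2        1  logout      UK
add column retries_plus_5 = t['retries'] + 5:
   retries  action country  retries_plus_5
0        5    view      IN              10
2        1  logout      UK               6
The value at position 0, column 'retries_plus_5' is 10.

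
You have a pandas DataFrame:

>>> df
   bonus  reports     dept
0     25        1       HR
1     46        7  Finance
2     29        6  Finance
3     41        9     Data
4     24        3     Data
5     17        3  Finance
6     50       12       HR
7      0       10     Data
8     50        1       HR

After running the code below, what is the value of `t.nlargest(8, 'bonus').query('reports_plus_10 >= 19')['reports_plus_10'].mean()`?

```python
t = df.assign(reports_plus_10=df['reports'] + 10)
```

add column reports_plus_10 = df['reports'] + 10:
   bonus  reports     dept  reports_plus_10
0     25        1       HR               11
1     46        7  Finance               17
2     29        6  Finance               16
3     41        9     Data               19
4     24        3     Data               13
5     17        3  Finance               13
6     50       12       HR               22
7      0       10     Data               20
8     50        1       HR               11
take 8 rows with largest bonus:
   bonus  reports     dept  reports_plus_10
6     50       12       HR               22
8     50        1       HR               11
1     46        7  Finance               17
3     41        9     Data               19
2     29        6  Finance               16
0     25        1       HR               11
4     24        3     Data               13
5     17        3  Finance               13
filter rows where reports_plus_10 >= 19:
   bonus  reports  dept  reports_plus_10
6     50       12    HR               22
3     41        9  Data               19
Hence 20.5.

20.5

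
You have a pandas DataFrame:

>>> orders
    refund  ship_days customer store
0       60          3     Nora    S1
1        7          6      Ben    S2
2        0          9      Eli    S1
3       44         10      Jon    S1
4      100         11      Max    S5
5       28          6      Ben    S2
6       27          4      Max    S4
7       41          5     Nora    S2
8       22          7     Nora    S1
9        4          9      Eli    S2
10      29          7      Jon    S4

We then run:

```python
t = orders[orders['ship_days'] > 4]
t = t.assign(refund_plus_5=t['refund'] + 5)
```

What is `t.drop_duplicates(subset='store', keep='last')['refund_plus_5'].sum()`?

175

filter rows where ship_days > 4:
    refund  ship_days customer store
1        7          6      Ben    S2
2        0          9      Eli    S1
3       44         10      Jon    S1
4      100         11      Max    S5
5       28          6      Ben    S2
7       41          5     Nora    S2
8       22          7     Nora    S1
9        4          9      Eli    S2
10      29          7      Jon    S4
add column refund_plus_5 = t['refund'] + 5:
    refund  ship_days customer store  refund_plus_5
1        7          6      Ben    S2             12
2        0          9      Eli    S1              5
3       44         10      Jon    S1             49
4      100         11      Max    S5            105
5       28          6      Ben    S2             33
7       41          5     Nora    S2             46
8       22          7     Nora    S1             27
9        4          9      Eli    S2              9
10      29          7      Jon    S4             34
drop duplicate store (keep=last):
    refund  ship_days customer store  refund_plus_5
4      100         11      Max    S5            105
8       22          7     Nora    S1             27
9        4          9      Eli    S2              9
10      29          7      Jon    S4             34
Hence 175.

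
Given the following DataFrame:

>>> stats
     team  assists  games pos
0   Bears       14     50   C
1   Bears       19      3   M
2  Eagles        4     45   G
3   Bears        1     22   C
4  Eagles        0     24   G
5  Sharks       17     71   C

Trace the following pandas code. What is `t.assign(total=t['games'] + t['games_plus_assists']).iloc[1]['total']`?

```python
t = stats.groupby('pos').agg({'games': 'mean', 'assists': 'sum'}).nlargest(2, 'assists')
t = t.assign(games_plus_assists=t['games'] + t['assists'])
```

group by pos: mean(games), sum(assists):
         games  assists
pos                    
C    47.666667       32
G    34.500000        4
M     3.000000       19
take 2 rows with largest assists:
         games  assists
pos                    
C    47.666667       32
M     3.000000       19
add column games_plus_assists = t['games'] + t['assists']:
         games  assists  games_plus_assists
pos                                        
C    47.666667       32           79.666667
M     3.000000       19           22.000000
add column total = t['games'] + t['games_plus_assists']:
         games  assists  games_plus_assists       total
pos                                                    
C    47.666667       32           79.666667  127.333333
M     3.000000       19           22.000000   25.000000
Reading off the value at position 1, column 'total', we get 25.0.

25.0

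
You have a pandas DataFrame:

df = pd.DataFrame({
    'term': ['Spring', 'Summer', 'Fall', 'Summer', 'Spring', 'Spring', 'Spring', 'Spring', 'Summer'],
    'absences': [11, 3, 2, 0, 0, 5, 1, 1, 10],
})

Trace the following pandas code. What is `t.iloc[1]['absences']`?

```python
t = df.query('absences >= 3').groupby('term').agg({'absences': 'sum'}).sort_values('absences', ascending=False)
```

13

filter rows where absences >= 3:
     term  absences
0  Spring        11
1  Summer         3
5  Spring         5
8  Summer        10
group by term, sum of absences:
        absences
term            
Spring        16
Summer        13
sort by absences descending:
        absences
term            
Spring        16
Summer        13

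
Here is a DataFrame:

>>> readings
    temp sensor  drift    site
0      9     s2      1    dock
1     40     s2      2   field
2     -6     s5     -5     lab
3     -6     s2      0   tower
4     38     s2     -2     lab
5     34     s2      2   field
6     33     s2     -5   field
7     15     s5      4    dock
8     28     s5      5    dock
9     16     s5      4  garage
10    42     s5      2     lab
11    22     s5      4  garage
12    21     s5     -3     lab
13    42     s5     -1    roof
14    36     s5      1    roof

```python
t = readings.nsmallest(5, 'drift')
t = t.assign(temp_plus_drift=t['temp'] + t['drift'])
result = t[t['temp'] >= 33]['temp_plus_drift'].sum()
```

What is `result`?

take 5 rows with smallest drift:
    temp sensor  drift   site
2     -6     s5     -5    lab
6     33     s2     -5  field
12    21     s5     -3    lab
4     38     s2     -2    lab
13    42     s5     -1   roof
add column temp_plus_drift = t['temp'] + t['drift']:
    temp sensor  drift   site  temp_plus_drift
2     -6     s5     -5    lab              -11
6     33     s2     -5  field               28
12    21     s5     -3    lab               18
4     38     s2     -2    lab               36
13    42     s5     -1   roof               41
filter rows where temp >= 33:
    temp sensor  drift   site  temp_plus_drift
6     33     s2     -5  field               28
4     38     s2     -2    lab               36
13    42     s5     -1   roof               41

105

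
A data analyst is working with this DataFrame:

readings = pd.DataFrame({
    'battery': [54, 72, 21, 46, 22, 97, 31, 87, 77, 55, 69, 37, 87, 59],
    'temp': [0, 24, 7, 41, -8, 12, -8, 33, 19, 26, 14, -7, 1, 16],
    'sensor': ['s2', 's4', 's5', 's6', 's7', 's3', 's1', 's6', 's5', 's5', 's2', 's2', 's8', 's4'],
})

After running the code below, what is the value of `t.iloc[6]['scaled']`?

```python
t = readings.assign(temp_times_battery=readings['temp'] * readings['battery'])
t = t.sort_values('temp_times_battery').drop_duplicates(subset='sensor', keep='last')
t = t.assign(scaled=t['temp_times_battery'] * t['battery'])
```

add column temp_times_battery = readings['temp'] * readings['battery']:
    battery  temp sensor  temp_times_battery
0        54     0     s2                   0
1        72    24     s4                1728
2        21     7     s5                 147
3        46    41     s6                1886
4        22    -8     s7                -176
5        97    12     s3                1164
6        31    -8     s1                -248
7        87    33     s6                2871
8        77    19     s5                1463
9        55    26     s5                1430
10       69    14     s2                 966
11       37    -7     s2                -259
12       87     1     s8                  87
13       59    16     s4                 944
sort by temp_times_battery:
    battery  temp sensor  temp_times_battery
11       37    -7     s2                -259
6        31    -8     s1                -248
4        22    -8     s7                -176
0        54     0     s2                   0
12       87     1     s8                  87
2        21     7     s5                 147
13       59    16     s4                 944
10       69    14     s2                 966
5        97    12     s3                1164
9        55    26     s5                1430
8        77    19     s5                1463
1        72    24     s4                1728
3        46    41     s6                1886
7        87    33     s6                2871
drop duplicate sensor (keep=last):
    battery  temp sensor  temp_times_battery
6        31    -8     s1                -248
4        22    -8     s7                -176
12       87     1     s8                  87
10       69    14     s2                 966
5        97    12     s3                1164
8        77    19     s5                1463
1        72    24     s4                1728
7        87    33     s6                2871
add column scaled = t['temp_times_battery'] * t['battery']:
    battery  temp sensor  temp_times_battery  scaled
6        31    -8     s1                -248   -7688
4        22    -8     s7                -176   -3872
12       87     1     s8                  87    7569
10       69    14     s2                 966   66654
5        97    12     s3                1164  112908
8        77    19     s5                1463  112651
1        72    24     s4                1728  124416
7        87    33     s6                2871  249777
Then the value at position 6, column 'scaled': 124416

124416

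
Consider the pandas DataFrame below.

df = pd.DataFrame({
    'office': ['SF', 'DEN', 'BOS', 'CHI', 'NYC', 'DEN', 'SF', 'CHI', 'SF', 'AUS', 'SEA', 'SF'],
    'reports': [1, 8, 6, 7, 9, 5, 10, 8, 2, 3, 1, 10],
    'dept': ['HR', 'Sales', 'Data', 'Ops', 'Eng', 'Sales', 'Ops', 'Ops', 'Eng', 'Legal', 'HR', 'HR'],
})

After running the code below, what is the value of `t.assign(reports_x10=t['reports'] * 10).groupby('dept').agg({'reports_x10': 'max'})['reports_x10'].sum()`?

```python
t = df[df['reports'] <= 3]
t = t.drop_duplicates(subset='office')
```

40

filter rows where reports <= 3:
   office  reports   dept
0      SF        1     HR
8      SF        2    Eng
9     AUS        3  Legal
10    SEA        1     HR
drop duplicate office (keep=first):
   office  reports   dept
0      SF        1     HR
9     AUS        3  Legal
10    SEA        1     HR
add column reports_x10 = t['reports'] * 10:
   office  reports   dept  reports_x10
0      SF        1     HR           10
9     AUS        3  Legal           30
10    SEA        1     HR           10
group by dept, max of reports_x10:
       reports_x10
dept              
HR              10
Legal           30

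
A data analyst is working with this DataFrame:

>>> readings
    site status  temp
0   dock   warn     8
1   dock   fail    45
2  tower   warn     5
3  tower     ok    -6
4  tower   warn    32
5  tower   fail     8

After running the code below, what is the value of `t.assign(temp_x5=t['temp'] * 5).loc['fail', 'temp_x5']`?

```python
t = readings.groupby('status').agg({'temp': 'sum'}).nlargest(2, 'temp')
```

group by status, sum of temp:
        temp
status      
fail      53
ok        -6
warn      45
take 2 rows with largest temp:
        temp
status      
fail      53
warn      45
add column temp_x5 = t['temp'] * 5:
        temp  temp_x5
status               
fail      53      265
warn      45      225

265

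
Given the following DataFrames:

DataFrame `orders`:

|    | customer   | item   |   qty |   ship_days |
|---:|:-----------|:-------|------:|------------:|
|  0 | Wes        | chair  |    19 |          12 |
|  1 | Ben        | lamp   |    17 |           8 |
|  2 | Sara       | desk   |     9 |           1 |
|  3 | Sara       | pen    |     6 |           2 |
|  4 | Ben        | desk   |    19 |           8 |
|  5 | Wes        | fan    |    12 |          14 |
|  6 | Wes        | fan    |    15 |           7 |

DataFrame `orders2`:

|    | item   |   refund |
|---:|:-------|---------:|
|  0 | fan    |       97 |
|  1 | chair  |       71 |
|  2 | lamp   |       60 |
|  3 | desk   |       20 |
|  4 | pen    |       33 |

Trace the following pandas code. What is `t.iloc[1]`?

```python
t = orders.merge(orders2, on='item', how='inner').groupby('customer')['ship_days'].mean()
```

1.5

merge on 'item' (how='inner') → 7 rows:
  customer   item  qty  ship_days  refund
0      Wes  chair   19         12      71
1      Ben   lamp   17          8      60
2     Sara   desk    9          1      20
3     Sara    pen    6          2      33
4      Ben   desk   19          8      20
5      Wes    fan   12         14      97
6      Wes    fan   15          7      97
group by customer, mean of ship_days:
customer
Ben      8.0
Sara     1.5
Wes     11.0
Name: ship_days, dtype: float64
The value at position 1 is 1.5.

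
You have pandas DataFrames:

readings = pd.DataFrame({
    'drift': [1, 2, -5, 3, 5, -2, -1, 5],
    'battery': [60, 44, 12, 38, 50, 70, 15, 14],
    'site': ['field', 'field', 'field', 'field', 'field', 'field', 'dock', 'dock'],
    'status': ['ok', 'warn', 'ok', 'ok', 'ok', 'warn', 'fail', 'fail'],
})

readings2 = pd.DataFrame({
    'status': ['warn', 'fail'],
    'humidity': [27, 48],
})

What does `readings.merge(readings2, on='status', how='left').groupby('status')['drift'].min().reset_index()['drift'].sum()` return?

-8

merge on 'status' (how='left') → 8 rows:
   drift  battery   site status  humidity
0      1       60  field     ok       NaN
1      2       44  field   warn      27.0
2     -5       12  field     ok       NaN
3      3       38  field     ok       NaN
4      5       50  field     ok       NaN
5     -2       70  field   warn      27.0
6     -1       15   dock   fail      48.0
7      5       14   dock   fail      48.0
group by status, min of drift:
status
fail   -1
ok     -5
warn   -2
Name: drift, dtype: int64
reset_index():
  status  drift
0   fail     -1
1     ok     -5
2   warn     -2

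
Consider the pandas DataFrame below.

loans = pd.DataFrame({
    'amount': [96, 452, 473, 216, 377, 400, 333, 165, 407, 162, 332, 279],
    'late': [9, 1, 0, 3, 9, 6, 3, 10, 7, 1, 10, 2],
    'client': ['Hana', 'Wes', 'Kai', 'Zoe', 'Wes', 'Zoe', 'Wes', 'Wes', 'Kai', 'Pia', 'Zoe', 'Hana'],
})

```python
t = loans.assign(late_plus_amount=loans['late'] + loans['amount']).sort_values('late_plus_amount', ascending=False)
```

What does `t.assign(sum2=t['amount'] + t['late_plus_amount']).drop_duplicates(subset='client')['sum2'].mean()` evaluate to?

708.4

add column late_plus_amount = loans['late'] + loans['amount']:
    amount  late client  late_plus_amount
0       96     9   Hana               105
1      452     1    Wes               453
2      473     0    Kai               473
3      216     3    Zoe               219
4      377     9    Wes               386
5      400     6    Zoe               406
6      333     3    Wes               336
7      165    10    Wes               175
8      407     7    Kai               414
9      162     1    Pia               163
10     332    10    Zoe               342
11     279     2   Hana               281
sort by late_plus_amount descending:
    amount  late client  late_plus_amount
2      473     0    Kai               473
1      452     1    Wes               453
8      407     7    Kai               414
5      400     6    Zoe               406
4      377     9    Wes               386
10     332    10    Zoe               342
6      333     3    Wes               336
11     279     2   Hana               281
3      216     3    Zoe               219
7      165    10    Wes               175
9      162     1    Pia               163
0       96     9   Hana               105
add column sum2 = t['amount'] + t['late_plus_amount']:
    amount  late client  late_plus_amount  sum2
2      473     0    Kai               473   946
1      452     1    Wes               453   905
8      407     7    Kai               414   821
5      400     6    Zoe               406   806
4      377     9    Wes               386   763
10     332    10    Zoe               342   674
6      333     3    Wes               336   669
11     279     2   Hana               281   560
3      216     3    Zoe               219   435
7      165    10    Wes               175   340
9      162     1    Pia               163   325
0       96     9   Hana               105   201
drop duplicate client (keep=first):
    amount  late client  late_plus_amount  sum2
2      473     0    Kai               473   946
1      452     1    Wes               453   905
5      400     6    Zoe               406   806
11     279     2   Hana               281   560
9      162     1    Pia               163   325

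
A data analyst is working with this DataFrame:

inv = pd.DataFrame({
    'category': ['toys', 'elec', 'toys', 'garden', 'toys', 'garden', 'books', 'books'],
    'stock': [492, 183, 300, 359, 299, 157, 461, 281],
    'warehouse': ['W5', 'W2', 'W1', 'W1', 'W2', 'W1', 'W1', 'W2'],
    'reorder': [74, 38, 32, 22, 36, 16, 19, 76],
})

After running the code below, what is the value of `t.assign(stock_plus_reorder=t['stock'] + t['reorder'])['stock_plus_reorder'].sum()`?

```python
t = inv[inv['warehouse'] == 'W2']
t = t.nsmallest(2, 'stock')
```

578

filter rows where warehouse == 'W2':
  category  stock warehouse  reorder
1     elec    183        W2       38
4     toys    299        W2       36
7    books    281        W2       76
take 2 rows with smallest stock:
  category  stock warehouse  reorder
1     elec    183        W2       38
7    books    281        W2       76
add column stock_plus_reorder = t['stock'] + t['reorder']:
  category  stock warehouse  reorder  stock_plus_reorder
1     elec    183        W2       38                 221
7    books    281        W2       76                 357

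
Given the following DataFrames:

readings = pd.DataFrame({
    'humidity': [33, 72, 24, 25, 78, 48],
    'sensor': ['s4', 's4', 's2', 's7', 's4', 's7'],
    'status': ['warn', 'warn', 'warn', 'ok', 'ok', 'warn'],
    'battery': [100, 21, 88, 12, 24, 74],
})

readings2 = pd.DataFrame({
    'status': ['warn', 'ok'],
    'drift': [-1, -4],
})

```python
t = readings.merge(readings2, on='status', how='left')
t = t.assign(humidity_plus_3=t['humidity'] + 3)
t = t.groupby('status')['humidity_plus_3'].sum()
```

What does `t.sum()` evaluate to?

merge on 'status' (how='left') → 6 rows:
   humidity sensor status  battery  drift
0        33     s4   warn      100     -1
1        72     s4   warn       21     -1
2        24     s2   warn       88     -1
3        25     s7     ok       12     -4
4        78     s4     ok       24     -4
5        48     s7   warn       74     -1
add column humidity_plus_3 = t['humidity'] + 3:
   humidity sensor status  battery  drift  humidity_plus_3
0        33     s4   warn      100     -1               36
1        72     s4   warn       21     -1               75
2        24     s2   warn       88     -1               27
3        25     s7     ok       12     -4               28
4        78     s4     ok       24     -4               81
5        48     s7   warn       74     -1               51
group by status, sum of humidity_plus_3:
status
ok      109
warn    189
Name: humidity_plus_3, dtype: int64

298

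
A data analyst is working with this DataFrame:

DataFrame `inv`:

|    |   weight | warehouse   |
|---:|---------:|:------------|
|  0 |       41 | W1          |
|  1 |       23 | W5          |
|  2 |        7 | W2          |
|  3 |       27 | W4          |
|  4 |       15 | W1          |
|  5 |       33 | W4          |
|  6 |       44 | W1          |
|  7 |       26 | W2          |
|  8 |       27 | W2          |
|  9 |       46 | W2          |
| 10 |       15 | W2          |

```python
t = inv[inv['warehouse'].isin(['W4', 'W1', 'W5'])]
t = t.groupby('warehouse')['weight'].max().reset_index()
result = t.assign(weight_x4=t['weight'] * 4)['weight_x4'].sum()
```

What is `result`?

filter rows where warehouse in ['W4', 'W1', 'W5']:
   weight warehouse
0      41        W1
1      23        W5
3      27        W4
4      15        W1
5      33        W4
6      44        W1
group by warehouse, max of weight:
warehouse
W1    44
W4    33
W5    23
Name: weight, dtype: int64
reset_index():
  warehouse  weight
0        W1      44
1        W4      33
2        W5      23
add column weight_x4 = t['weight'] * 4:
  warehouse  weight  weight_x4
0        W1      44        176
1        W4      33        132
2        W5      23         92

400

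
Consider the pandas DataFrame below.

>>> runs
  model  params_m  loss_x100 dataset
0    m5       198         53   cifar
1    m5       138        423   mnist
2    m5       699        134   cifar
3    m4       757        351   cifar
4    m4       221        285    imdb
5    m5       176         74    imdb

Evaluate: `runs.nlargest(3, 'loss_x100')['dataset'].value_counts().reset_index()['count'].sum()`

take 3 rows with largest loss_x100:
  model  params_m  loss_x100 dataset
1    m5       138        423   mnist
3    m4       757        351   cifar
4    m4       221        285    imdb
value_counts of dataset:
dataset
mnist    1
cifar    1
imdb     1
Name: count, dtype: int64
reset_index():
  dataset  count
0   mnist      1
1   cifar      1
2    imdb      1
Reading off the sum of column 'count', we get 3.

3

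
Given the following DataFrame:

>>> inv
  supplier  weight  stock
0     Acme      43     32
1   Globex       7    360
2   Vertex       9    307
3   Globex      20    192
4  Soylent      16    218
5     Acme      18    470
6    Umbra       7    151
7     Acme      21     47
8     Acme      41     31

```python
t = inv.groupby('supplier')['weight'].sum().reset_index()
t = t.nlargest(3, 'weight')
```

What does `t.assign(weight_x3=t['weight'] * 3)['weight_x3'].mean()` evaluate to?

group by supplier, sum of weight:
supplier
Acme       123
Globex      27
Soylent     16
Umbra        7
Vertex       9
Name: weight, dtype: int64
reset_index():
  supplier  weight
0     Acme     123
1   Globex      27
2  Soylent      16
3    Umbra       7
4   Vertex       9
take 3 rows with largest weight:
  supplier  weight
0     Acme     123
1   Globex      27
2  Soylent      16
add column weight_x3 = t['weight'] * 3:
  supplier  weight  weight_x3
0     Acme     123        369
1   Globex      27         81
2  Soylent      16         48
Finally, mean of column 'weight_x3' = 166.0.

166.0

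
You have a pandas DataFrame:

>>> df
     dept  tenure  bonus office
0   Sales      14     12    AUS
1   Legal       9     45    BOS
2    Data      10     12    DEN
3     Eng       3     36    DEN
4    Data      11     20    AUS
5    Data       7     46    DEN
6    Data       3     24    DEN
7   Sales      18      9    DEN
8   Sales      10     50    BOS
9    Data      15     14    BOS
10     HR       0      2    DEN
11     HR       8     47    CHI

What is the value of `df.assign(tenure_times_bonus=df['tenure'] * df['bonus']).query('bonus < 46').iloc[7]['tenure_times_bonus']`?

210

add column tenure_times_bonus = df['tenure'] * df['bonus']:
     dept  tenure  bonus office  tenure_times_bonus
0   Sales      14     12    AUS                 168
1   Legal       9     45    BOS                 405
2    Data      10     12    DEN                 120
3     Eng       3     36    DEN                 108
4    Data      11     20    AUS                 220
5    Data       7     46    DEN                 322
6    Data       3     24    DEN                  72
7   Sales      18      9    DEN                 162
8   Sales      10     50    BOS                 500
9    Data      15     14    BOS                 210
10     HR       0      2    DEN                   0
11     HR       8     47    CHI                 376
filter rows where bonus < 46:
     dept  tenure  bonus office  tenure_times_bonus
0   Sales      14     12    AUS                 168
1   Legal       9     45    BOS                 405
2    Data      10     12    DEN                 120
3     Eng       3     36    DEN                 108
4    Data      11     20    AUS                 220
6    Data       3     24    DEN                  72
7   Sales      18      9    DEN                 162
9    Data      15     14    BOS                 210
10     HR       0      2    DEN                   0
Reading off the value at position 7, column 'tenure_times_bonus', we get 210.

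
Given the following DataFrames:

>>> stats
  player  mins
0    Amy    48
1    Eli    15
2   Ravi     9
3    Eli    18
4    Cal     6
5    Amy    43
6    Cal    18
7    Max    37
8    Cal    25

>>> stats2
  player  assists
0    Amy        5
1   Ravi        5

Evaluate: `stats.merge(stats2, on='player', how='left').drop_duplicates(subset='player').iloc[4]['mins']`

37

merge on 'player' (how='left') → 9 rows:
  player  mins  assists
0    Amy    48      5.0
1    Eli    15      NaN
2   Ravi     9      5.0
3    Eli    18      NaN
4    Cal     6      NaN
5    Amy    43      5.0
6    Cal    18      NaN
7    Max    37      NaN
8    Cal    25      NaN
drop duplicate player (keep=first):
  player  mins  assists
0    Amy    48      5.0
1    Eli    15      NaN
2   Ravi     9      5.0
4    Cal     6      NaN
7    Max    37      NaN
Finally, value at position 4, column 'mins' = 37.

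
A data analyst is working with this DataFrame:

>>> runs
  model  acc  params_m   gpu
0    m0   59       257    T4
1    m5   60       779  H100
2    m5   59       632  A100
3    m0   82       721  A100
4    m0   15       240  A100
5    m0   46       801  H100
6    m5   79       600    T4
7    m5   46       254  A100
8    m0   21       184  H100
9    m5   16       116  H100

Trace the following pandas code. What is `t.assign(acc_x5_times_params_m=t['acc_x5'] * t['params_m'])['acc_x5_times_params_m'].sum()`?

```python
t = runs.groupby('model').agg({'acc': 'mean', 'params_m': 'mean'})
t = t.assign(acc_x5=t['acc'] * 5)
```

222065.8

group by model: mean(acc), mean(params_m):
        acc  params_m
model                
m0     44.6     440.6
m5     52.0     476.2
add column acc_x5 = t['acc'] * 5:
        acc  params_m  acc_x5
model                        
m0     44.6     440.6   223.0
m5     52.0     476.2   260.0
add column acc_x5_times_params_m = t['acc_x5'] * t['params_m']:
        acc  params_m  acc_x5  acc_x5_times_params_m
model                                               
m0     44.6     440.6   223.0                98253.8
m5     52.0     476.2   260.0               123812.0
Hence 222065.8.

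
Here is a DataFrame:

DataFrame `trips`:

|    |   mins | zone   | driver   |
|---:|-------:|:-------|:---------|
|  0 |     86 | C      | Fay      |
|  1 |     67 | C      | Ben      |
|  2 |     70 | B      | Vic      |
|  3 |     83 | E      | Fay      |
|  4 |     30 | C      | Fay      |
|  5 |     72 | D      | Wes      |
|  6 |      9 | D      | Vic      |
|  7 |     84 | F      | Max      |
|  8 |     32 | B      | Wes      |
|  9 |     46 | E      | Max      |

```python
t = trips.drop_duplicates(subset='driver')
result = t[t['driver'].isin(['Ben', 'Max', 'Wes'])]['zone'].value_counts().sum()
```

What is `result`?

3

drop duplicate driver (keep=first):
   mins zone driver
0    86    C    Fay
1    67    C    Ben
2    70    B    Vic
5    72    D    Wes
7    84    F    Max
filter rows where driver in ['Ben', 'Max', 'Wes']:
   mins zone driver
1    67    C    Ben
5    72    D    Wes
7    84    F    Max
value_counts of zone:
zone
C    1
D    1
F    1
Name: count, dtype: int64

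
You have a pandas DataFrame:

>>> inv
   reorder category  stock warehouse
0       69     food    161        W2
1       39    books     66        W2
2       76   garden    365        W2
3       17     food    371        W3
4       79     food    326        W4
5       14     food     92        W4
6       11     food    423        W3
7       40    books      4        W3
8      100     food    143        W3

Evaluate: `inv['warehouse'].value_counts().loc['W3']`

value_counts of warehouse:
warehouse
W3    4
W2    3
W4    2
Name: count, dtype: int64
So loc['W3'] = 4.

4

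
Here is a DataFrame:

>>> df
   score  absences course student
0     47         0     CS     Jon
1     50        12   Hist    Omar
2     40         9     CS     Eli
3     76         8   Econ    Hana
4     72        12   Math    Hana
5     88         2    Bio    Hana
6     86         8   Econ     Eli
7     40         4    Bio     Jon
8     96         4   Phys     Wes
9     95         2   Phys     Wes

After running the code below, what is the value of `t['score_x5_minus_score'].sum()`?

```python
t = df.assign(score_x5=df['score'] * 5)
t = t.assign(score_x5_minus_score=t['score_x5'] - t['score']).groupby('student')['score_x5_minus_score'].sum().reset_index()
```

2760

add column score_x5 = df['score'] * 5:
   score  absences course student  score_x5
0     47         0     CS     Jon       235
1     50        12   Hist    Omar       250
2     40         9     CS     Eli       200
3     76         8   Econ    Hana       380
4     72        12   Math    Hana       360
5     88         2    Bio    Hana       440
6     86         8   Econ     Eli       430
7     40         4    Bio     Jon       200
8     96         4   Phys     Wes       480
9     95         2   Phys     Wes       475
add column score_x5_minus_score = t['score_x5'] - t['score']:
   score  absences course student  score_x5  score_x5_minus_score
0     47         0     CS     Jon       235                   188
1     50        12   Hist    Omar       250                   200
2     40         9     CS     Eli       200                   160
3     76         8   Econ    Hana       380                   304
4     72        12   Math    Hana       360                   288
5     88         2    Bio    Hana       440                   352
6     86         8   Econ     Eli       430                   344
7     40         4    Bio     Jon       200                   160
8     96         4   Phys     Wes       480                   384
9     95         2   Phys     Wes       475                   380
group by student, sum of score_x5_minus_score:
student
Eli     504
Hana    944
Jon     348
Omar    200
Wes     764
Name: score_x5_minus_score, dtype: int64
reset_index():
  student  score_x5_minus_score
0     Eli                   504
1    Hana                   944
2     Jon                   348
3    Omar                   200
4     Wes                   764
sum of column 'score_x5_minus_score' → 2760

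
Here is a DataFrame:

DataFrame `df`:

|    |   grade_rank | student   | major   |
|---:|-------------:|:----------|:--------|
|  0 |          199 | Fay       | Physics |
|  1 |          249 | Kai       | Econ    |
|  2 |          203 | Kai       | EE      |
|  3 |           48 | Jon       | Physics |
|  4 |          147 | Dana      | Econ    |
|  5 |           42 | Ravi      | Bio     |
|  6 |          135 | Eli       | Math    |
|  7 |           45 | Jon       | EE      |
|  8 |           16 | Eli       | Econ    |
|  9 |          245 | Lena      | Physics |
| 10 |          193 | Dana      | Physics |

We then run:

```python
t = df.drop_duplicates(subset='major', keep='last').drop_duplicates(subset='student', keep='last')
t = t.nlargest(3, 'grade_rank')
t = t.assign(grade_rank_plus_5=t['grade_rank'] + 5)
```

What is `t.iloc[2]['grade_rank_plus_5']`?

47

drop duplicate major (keep=last):
    grade_rank student    major
5           42    Ravi      Bio
6          135     Eli     Math
7           45     Jon       EE
8           16     Eli     Econ
10         193    Dana  Physics
drop duplicate student (keep=last):
    grade_rank student    major
5           42    Ravi      Bio
7           45     Jon       EE
8           16     Eli     Econ
10         193    Dana  Physics
take 3 rows with largest grade_rank:
    grade_rank student    major
10         193    Dana  Physics
7           45     Jon       EE
5           42    Ravi      Bio
add column grade_rank_plus_5 = t['grade_rank'] + 5:
    grade_rank student    major  grade_rank_plus_5
10         193    Dana  Physics                198
7           45     Jon       EE                 50
5           42    Ravi      Bio                 47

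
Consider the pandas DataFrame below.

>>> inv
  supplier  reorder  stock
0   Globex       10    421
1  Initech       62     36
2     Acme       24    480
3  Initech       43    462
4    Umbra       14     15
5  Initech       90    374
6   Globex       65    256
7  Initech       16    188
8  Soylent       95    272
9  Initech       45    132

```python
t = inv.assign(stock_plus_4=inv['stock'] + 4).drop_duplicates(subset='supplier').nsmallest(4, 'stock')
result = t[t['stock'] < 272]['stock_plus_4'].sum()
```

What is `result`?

add column stock_plus_4 = inv['stock'] + 4:
  supplier  reorder  stock  stock_plus_4
0   Globex       10    421           425
1  Initech       62     36            40
2     Acme       24    480           484
3  Initech       43    462           466
4    Umbra       14     15            19
5  Initech       90    374           378
6   Globex       65    256           260
7  Initech       16    188           192
8  Soylent       95    272           276
9  Initech       45    132           136
drop duplicate supplier (keep=first):
  supplier  reorder  stock  stock_plus_4
0   Globex       10    421           425
1  Initech       62     36            40
2     Acme       24    480           484
4    Umbra       14     15            19
8  Soylent       95    272           276
take 4 rows with smallest stock:
  supplier  reorder  stock  stock_plus_4
4    Umbra       14     15            19
1  Initech       62     36            40
8  Soylent       95    272           276
0   Globex       10    421           425
filter rows where stock < 272:
  supplier  reorder  stock  stock_plus_4
4    Umbra       14     15            19
1  Initech       62     36            40
Then the sum of column 'stock_plus_4': 59

59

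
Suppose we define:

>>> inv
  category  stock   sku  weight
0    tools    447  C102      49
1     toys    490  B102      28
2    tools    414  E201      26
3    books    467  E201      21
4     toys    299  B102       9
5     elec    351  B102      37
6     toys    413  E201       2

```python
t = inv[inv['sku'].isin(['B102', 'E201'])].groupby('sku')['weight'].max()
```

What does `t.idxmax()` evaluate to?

B102

filter rows where sku in ['B102', 'E201']:
  category  stock   sku  weight
1     toys    490  B102      28
2    tools    414  E201      26
3    books    467  E201      21
4     toys    299  B102       9
5     elec    351  B102      37
6     toys    413  E201       2
group by sku, max of weight:
sku
B102    37
E201    26
Name: weight, dtype: int64
Reading off the label with the largest value, we get B102.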